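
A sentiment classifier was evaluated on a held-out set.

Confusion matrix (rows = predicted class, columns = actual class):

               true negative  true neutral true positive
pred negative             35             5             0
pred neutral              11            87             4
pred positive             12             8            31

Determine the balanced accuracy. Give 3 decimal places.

0.786

Balanced accuracy = mean of per-class recall.
  negative: recall = 35/58 = 0.6034
  neutral: recall = 87/100 = 0.8700
  positive: recall = 31/35 = 0.8857
Mean = (0.6034 + 0.8700 + 0.8857) / 3 = 0.786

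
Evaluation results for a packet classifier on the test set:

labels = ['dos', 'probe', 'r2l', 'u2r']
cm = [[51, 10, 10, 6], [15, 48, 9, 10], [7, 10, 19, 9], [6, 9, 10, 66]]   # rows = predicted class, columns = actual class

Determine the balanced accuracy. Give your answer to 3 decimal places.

0.598

Balanced accuracy = mean of per-class recall.
  dos: recall = 51/79 = 0.6456
  probe: recall = 48/77 = 0.6234
  r2l: recall = 19/48 = 0.3958
  u2r: recall = 66/91 = 0.7253
Mean = (0.6456 + 0.6234 + 0.3958 + 0.7253) / 4 = 0.598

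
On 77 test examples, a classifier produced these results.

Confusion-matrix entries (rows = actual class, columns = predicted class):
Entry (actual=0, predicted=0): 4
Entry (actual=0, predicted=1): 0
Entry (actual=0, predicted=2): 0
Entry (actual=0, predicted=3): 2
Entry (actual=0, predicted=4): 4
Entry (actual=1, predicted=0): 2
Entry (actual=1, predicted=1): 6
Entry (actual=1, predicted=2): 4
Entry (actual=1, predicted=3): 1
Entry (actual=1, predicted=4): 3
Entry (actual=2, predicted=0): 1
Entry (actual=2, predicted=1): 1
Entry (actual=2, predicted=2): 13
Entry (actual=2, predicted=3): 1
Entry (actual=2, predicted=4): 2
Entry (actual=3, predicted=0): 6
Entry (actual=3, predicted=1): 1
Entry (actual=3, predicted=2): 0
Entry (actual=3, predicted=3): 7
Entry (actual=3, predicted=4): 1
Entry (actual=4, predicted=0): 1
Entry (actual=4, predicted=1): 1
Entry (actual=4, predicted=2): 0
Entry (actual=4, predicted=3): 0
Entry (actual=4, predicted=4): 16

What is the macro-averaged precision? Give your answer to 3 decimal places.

0.594

Per-class precision (TP/(TP+FP)):
  0: TP=4, FP=2+1+6+1=10 → 4/14 = 0.2857
  1: TP=6, FP=0+1+1+1=3 → 6/9 = 0.6667
  2: TP=13, FP=0+4+0+0=4 → 13/17 = 0.7647
  3: TP=7, FP=2+1+1+0=4 → 7/11 = 0.6364
  4: TP=16, FP=4+3+2+1=10 → 16/26 = 0.6154
Macro-precision = mean = (0.2857 + 0.6667 + 0.7647 + 0.6364 + 0.6154) / 5 = 0.594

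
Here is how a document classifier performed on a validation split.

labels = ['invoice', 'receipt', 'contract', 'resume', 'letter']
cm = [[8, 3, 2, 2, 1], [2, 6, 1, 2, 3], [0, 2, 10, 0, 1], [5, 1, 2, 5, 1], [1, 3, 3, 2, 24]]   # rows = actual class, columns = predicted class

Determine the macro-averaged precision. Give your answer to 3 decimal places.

Per-class precision (TP/(TP+FP)):
  invoice: TP=8, FP=2+0+5+1=8 → 8/16 = 0.5000
  receipt: TP=6, FP=3+2+1+3=9 → 6/15 = 0.4000
  contract: TP=10, FP=2+1+2+3=8 → 10/18 = 0.5556
  resume: TP=5, FP=2+2+0+2=6 → 5/11 = 0.4545
  letter: TP=24, FP=1+3+1+1=6 → 24/30 = 0.8000
Macro-precision = mean = (0.5000 + 0.4000 + 0.5556 + 0.4545 + 0.8000) / 5 = 0.542

0.542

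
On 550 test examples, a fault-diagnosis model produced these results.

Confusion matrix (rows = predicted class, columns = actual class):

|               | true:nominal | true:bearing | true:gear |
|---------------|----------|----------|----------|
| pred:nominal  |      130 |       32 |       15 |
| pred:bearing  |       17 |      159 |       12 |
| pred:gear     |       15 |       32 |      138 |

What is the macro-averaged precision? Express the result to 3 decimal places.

Per-class precision (TP/(TP+FP)):
  nominal: TP=130, FP=32+15=47 → 130/177 = 0.7345
  bearing: TP=159, FP=17+12=29 → 159/188 = 0.8457
  gear: TP=138, FP=15+32=47 → 138/185 = 0.7459
Macro-precision = mean = (0.7345 + 0.8457 + 0.7459) / 3 = 0.775

0.775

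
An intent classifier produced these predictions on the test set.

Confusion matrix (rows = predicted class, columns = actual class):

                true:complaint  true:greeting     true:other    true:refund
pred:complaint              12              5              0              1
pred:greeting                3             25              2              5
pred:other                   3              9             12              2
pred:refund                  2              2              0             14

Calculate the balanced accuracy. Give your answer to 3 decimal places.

0.676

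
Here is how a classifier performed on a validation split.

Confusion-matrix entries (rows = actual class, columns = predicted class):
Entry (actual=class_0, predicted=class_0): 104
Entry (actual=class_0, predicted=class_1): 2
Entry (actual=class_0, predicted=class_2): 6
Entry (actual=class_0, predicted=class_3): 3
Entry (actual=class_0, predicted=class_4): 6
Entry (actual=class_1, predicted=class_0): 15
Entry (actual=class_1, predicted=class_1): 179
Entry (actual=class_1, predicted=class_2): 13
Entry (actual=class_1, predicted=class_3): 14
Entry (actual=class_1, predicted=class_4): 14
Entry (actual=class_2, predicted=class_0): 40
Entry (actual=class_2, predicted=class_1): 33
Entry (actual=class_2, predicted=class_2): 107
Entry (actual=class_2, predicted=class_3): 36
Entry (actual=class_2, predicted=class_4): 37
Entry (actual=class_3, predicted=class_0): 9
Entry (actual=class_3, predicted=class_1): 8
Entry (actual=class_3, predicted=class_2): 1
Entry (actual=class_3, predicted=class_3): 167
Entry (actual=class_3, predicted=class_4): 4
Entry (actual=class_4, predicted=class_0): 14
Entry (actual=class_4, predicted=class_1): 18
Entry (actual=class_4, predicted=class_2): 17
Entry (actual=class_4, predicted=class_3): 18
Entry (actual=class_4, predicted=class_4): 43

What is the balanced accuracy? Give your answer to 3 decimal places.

Balanced accuracy = mean of per-class recall.
  class_0: recall = 104/121 = 0.8595
  class_1: recall = 179/235 = 0.7617
  class_2: recall = 107/253 = 0.4229
  class_3: recall = 167/189 = 0.8836
  class_4: recall = 43/110 = 0.3909
Mean = (0.8595 + 0.7617 + 0.4229 + 0.8836 + 0.3909) / 5 = 0.664

0.664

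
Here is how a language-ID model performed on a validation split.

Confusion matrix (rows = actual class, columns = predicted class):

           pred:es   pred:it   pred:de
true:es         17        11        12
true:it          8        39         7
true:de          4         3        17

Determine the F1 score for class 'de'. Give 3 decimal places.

0.567

Take TP from the diagonal, FP from the rest of the 'de' prediction marginal, FN from the rest of the 'de' actual marginal.
F1 score = 2·TP/(2·TP+FP+FN).
de: TP=17, FP=12+7=19, FN=4+3=7 → 34/60 = 0.5667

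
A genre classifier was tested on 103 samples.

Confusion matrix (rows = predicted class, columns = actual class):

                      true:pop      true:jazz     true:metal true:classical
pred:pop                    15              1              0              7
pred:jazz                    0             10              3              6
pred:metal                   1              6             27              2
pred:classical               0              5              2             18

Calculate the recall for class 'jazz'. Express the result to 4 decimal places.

0.4545

recall = TP/(TP+FN).
jazz: TP=10, FN=1+6+5=12 → 10/22 = 0.45455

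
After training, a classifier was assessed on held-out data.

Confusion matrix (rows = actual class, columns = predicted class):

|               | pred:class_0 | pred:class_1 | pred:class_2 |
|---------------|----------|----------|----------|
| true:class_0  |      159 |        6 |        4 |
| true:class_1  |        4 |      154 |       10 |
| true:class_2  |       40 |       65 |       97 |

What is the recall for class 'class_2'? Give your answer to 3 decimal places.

Treat 'class_2' as positive and all other classes as negative.
recall = TP/(TP+FN).
class_2: TP=97, FN=40+65=105 → 97/202 = 0.4802

0.480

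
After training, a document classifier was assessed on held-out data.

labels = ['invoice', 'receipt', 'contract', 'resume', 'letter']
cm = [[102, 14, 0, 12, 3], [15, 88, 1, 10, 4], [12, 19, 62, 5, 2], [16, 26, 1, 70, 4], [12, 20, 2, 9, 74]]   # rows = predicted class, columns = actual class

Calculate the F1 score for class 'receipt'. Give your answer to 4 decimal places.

Treat 'receipt' as positive and all other classes as negative.
F1 score = 2·TP/(2·TP+FP+FN).
receipt: TP=88, FP=15+1+10+4=30, FN=14+19+26+20=79 → 176/285 = 0.61754

0.6175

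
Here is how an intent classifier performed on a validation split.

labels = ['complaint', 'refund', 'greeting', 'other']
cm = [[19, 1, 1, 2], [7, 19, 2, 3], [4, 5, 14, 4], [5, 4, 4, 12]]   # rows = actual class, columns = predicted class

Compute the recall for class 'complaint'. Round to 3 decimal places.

Treat 'complaint' as positive and all other classes as negative.
recall = TP/(TP+FN).
complaint: TP=19, FN=1+1+2=4 → 19/23 = 0.8261

0.826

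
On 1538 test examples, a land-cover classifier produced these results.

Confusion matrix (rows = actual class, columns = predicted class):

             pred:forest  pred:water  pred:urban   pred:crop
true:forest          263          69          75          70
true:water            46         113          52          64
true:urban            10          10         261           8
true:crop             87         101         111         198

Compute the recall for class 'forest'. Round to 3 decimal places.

Treat 'forest' as positive and all other classes as negative.
recall = TP/(TP+FN).
forest: TP=263, FN=69+75+70=214 → 263/477 = 0.5514

0.551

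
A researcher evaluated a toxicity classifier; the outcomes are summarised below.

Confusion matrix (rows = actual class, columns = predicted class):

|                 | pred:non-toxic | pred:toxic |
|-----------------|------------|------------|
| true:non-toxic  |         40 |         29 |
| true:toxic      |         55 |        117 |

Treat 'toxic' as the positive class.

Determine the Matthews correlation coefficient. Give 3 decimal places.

0.240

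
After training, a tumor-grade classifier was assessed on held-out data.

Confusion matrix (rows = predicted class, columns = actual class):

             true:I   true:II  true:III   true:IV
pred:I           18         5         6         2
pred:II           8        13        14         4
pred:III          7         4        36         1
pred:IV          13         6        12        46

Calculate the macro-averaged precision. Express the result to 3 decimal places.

Per-class precision (TP/(TP+FP)):
  I: TP=18, FP=5+6+2=13 → 18/31 = 0.5806
  II: TP=13, FP=8+14+4=26 → 13/39 = 0.3333
  III: TP=36, FP=7+4+1=12 → 36/48 = 0.7500
  IV: TP=46, FP=13+6+12=31 → 46/77 = 0.5974
Macro-precision = mean = (0.5806 + 0.3333 + 0.7500 + 0.5974) / 4 = 0.565

0.565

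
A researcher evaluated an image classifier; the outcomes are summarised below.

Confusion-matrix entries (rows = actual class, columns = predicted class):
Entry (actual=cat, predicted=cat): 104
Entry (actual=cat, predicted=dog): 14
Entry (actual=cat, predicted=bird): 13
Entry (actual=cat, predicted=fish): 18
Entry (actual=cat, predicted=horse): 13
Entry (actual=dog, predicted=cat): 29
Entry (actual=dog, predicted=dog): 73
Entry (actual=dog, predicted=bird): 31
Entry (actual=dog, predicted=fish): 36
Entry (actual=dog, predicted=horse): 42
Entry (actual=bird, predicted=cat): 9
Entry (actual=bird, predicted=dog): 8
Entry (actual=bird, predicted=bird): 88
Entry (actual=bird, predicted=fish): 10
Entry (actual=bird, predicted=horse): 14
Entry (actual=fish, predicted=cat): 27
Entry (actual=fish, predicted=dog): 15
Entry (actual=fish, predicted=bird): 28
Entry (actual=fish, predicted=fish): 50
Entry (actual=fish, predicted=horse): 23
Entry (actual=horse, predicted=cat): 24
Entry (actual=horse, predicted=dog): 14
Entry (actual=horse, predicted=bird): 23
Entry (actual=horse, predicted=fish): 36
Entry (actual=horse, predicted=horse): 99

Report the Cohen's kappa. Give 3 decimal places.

0.367

Observed agreement pₒ = trace/N = 414/841 = 0.4923
Expected agreement pₑ = Σ (rowᵢ·colᵢ)/N² = (162·193 + 211·124 + 129·183 + 143·150 + 196·191)/841² = 0.1978
κ = (pₒ − pₑ)/(1 − pₑ) = (0.4923 − 0.1978)/(1 − 0.1978) = 0.367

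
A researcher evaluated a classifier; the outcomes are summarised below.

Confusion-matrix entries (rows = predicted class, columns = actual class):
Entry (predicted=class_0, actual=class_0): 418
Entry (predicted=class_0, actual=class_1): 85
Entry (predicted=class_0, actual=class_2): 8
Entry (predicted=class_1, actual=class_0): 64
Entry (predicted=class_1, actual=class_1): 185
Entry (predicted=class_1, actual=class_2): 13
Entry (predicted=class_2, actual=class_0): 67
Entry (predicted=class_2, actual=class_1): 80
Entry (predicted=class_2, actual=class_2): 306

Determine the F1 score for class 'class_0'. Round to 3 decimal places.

0.789

Treat 'class_0' as positive and all other classes as negative.
F1 score = 2·TP/(2·TP+FP+FN).
class_0: TP=418, FP=85+8=93, FN=64+67=131 → 836/1060 = 0.7887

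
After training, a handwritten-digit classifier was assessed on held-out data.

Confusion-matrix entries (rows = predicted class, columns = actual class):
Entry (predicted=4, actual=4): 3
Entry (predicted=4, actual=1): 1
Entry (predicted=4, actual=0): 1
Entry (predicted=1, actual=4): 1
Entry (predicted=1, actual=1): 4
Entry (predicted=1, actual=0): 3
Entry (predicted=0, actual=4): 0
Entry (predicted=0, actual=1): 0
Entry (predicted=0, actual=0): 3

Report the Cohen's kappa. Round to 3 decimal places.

0.451

Observed agreement pₒ = trace/N = 10/16 = 0.6250
Expected agreement pₑ = Σ (rowᵢ·colᵢ)/N² = (4·5 + 5·8 + 7·3)/16² = 0.3164
κ = (pₒ − pₑ)/(1 − pₑ) = (0.6250 − 0.3164)/(1 − 0.3164) = 0.451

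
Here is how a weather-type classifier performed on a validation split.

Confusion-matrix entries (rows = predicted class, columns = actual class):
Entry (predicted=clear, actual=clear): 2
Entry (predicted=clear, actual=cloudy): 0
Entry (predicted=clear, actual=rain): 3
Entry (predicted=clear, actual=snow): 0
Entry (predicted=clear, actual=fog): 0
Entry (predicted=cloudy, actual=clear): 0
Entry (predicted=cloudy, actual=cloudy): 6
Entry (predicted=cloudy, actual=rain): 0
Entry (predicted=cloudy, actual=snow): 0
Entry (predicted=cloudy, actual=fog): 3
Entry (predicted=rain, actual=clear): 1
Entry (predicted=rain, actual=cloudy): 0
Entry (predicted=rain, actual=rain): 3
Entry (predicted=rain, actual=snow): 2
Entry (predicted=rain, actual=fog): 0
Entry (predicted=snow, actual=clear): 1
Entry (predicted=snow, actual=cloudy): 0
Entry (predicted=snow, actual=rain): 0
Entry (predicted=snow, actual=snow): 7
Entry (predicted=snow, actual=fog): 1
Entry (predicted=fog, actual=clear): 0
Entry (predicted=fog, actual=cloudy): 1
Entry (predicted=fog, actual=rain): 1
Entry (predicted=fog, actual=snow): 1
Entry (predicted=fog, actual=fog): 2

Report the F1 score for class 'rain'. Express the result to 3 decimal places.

0.462

F1 score = 2·TP/(2·TP+FP+FN).
rain: TP=3, FP=1+0+2+0=3, FN=3+0+0+1=4 → 6/13 = 0.4615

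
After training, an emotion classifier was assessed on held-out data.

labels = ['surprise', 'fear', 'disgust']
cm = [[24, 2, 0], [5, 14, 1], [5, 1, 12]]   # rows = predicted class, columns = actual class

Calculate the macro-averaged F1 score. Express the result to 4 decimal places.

0.7770

Per-class F1 score (2·TP/(2·TP+FP+FN)):
  surprise: TP=24, FP=2+0=2, FN=5+5=10 → 48/60 = 0.80000
  fear: TP=14, FP=5+1=6, FN=2+1=3 → 28/37 = 0.75676
  disgust: TP=12, FP=5+1=6, FN=0+1=1 → 24/31 = 0.77419
Macro-F1 score = mean = (0.80000 + 0.75676 + 0.77419) / 3 = 0.7770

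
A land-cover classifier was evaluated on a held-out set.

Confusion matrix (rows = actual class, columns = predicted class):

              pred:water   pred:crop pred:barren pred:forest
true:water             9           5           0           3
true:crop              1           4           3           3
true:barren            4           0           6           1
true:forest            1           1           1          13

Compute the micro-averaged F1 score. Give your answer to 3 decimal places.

0.582

Micro-averaging pools counts across classes: ΣTP=32, ΣFP=23, ΣFN=23.
Micro-F1 score = 2·TP/(2·TP+FP+FN) on pooled counts = 0.582 (equals overall accuracy in single-label multiclass).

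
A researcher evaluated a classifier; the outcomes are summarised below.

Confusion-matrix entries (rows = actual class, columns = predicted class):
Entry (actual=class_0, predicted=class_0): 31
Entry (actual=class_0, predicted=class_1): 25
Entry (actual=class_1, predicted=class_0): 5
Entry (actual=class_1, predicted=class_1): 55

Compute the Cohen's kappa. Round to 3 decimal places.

Observed agreement pₒ = trace/N = 86/116 = 0.7414
Expected agreement pₑ = Σ (rowᵢ·colᵢ)/N² = (56·36 + 60·80)/116² = 0.5065
κ = (pₒ − pₑ)/(1 − pₑ) = (0.7414 − 0.5065)/(1 − 0.5065) = 0.476

0.476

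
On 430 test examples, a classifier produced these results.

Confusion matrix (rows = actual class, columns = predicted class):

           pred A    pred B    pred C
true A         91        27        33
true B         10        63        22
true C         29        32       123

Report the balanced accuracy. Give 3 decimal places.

Balanced accuracy = mean of per-class recall.
  A: recall = 91/151 = 0.6026
  B: recall = 63/95 = 0.6632
  C: recall = 123/184 = 0.6685
Mean = (0.6026 + 0.6632 + 0.6685) / 3 = 0.645

0.645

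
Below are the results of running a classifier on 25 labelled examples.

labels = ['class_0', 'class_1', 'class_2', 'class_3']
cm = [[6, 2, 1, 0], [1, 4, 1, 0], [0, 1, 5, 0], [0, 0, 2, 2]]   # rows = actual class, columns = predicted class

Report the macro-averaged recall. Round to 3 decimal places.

0.667

Per-class recall (TP/(TP+FN)):
  class_0: TP=6, FN=2+1+0=3 → 6/9 = 0.6667
  class_1: TP=4, FN=1+1+0=2 → 4/6 = 0.6667
  class_2: TP=5, FN=0+1+0=1 → 5/6 = 0.8333
  class_3: TP=2, FN=0+0+2=2 → 2/4 = 0.5000
Macro-recall = mean = (0.6667 + 0.6667 + 0.8333 + 0.5000) / 4 = 0.667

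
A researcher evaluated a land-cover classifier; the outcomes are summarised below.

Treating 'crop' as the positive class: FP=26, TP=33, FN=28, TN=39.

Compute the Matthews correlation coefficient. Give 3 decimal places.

MCC = (TP·TN − FP·FN) / √((TP+FP)(TP+FN)(TN+FP)(TN+FN))
Numerator = 33·39 − 26·28 = 559
Denominator = √(59·61·65·67) = √15673645 = 3958.9955
MCC = 559 / 3958.9955 = 0.141

0.141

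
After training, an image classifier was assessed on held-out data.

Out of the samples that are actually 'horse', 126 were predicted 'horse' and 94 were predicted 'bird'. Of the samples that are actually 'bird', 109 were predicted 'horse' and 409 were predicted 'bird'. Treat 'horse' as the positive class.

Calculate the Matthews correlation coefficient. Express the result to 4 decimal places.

0.3557

MCC = (TP·TN − FP·FN) / √((TP+FP)(TP+FN)(TN+FP)(TN+FN))
Numerator = 126·409 − 109·94 = 41288
Denominator = √(235·220·518·503) = √13470641800 = 116063.0940
MCC = 41288 / 116063.0940 = 0.3557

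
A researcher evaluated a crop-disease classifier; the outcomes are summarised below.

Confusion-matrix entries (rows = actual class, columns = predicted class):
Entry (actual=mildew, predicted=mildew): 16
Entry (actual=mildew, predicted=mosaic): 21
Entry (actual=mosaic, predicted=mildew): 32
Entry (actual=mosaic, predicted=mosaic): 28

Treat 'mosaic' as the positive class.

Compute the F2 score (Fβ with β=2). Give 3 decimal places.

Fβ = (1+β²)·TP / ((1+β²)·TP + β²·FN + FP), with β²=4
= 5·28 / (5·28 + 4·32 + 21) = 0.484

0.484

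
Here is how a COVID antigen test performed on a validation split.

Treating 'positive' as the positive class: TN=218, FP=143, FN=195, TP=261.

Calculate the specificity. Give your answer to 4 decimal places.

0.6039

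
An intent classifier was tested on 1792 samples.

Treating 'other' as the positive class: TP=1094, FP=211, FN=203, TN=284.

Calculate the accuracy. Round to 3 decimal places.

0.769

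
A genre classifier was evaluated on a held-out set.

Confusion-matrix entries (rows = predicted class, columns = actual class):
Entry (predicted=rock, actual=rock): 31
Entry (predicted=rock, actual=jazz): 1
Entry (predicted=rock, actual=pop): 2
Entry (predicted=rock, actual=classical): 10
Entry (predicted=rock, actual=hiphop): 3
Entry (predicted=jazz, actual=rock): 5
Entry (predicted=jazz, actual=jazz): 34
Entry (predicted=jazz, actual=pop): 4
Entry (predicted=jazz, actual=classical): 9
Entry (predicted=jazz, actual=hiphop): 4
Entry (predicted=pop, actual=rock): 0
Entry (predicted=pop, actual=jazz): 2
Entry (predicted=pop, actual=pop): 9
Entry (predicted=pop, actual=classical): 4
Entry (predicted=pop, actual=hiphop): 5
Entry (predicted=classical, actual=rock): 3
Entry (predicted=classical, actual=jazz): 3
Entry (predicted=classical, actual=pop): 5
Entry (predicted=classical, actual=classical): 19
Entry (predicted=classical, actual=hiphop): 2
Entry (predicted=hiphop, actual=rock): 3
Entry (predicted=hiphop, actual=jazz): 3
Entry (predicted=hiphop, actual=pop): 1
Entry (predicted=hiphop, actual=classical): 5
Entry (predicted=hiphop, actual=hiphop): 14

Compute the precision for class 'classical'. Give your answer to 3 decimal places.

One-vs-rest for 'classical': TP = diagonal; FP = other classes predicted 'classical'; FN = 'classical' predicted as other.
precision = TP/(TP+FP).
classical: TP=19, FP=3+3+5+2=13 → 19/32 = 0.5938

0.594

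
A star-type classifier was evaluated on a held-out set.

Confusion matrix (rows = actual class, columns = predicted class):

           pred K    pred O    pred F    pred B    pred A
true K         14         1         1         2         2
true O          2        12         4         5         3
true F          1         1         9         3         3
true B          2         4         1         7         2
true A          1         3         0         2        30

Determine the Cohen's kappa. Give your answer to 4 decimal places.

Observed agreement pₒ = trace/N = 72/115 = 0.62609
Expected agreement pₑ = Σ (rowᵢ·colᵢ)/N² = (20·20 + 26·21 + 17·15 + 16·19 + 36·40)/115² = 0.22268
κ = (pₒ − pₑ)/(1 − pₑ) = (0.62609 − 0.22268)/(1 − 0.22268) = 0.5190

0.5190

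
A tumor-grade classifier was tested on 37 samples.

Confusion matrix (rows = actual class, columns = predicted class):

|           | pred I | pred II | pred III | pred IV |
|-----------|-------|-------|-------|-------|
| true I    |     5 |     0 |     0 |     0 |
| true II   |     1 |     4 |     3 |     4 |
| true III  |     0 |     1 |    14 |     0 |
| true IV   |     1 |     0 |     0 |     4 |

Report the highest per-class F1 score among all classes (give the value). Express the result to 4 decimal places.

Per-class F1 score (2·TP/(2·TP+FP+FN)):
  I: TP=5, FP=1+0+1=2, FN=0+0+0=0 → 10/12 = 0.83333
  II: TP=4, FP=0+1+0=1, FN=1+3+4=8 → 8/17 = 0.47059
  III: TP=14, FP=0+3+0=3, FN=0+1+0=1 → 28/32 = 0.87500
  IV: TP=4, FP=0+4+0=4, FN=1+0+0=1 → 8/13 = 0.61538
Highest is class 'III' with F1 score = 0.8750.

0.8750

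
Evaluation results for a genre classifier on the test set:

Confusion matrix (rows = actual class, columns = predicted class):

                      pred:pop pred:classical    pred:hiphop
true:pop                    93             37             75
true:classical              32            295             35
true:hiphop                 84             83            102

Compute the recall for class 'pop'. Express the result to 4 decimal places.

Take TP from the diagonal, FP from the rest of the 'pop' prediction marginal, FN from the rest of the 'pop' actual marginal.
recall = TP/(TP+FN).
pop: TP=93, FN=37+75=112 → 93/205 = 0.45366

0.4537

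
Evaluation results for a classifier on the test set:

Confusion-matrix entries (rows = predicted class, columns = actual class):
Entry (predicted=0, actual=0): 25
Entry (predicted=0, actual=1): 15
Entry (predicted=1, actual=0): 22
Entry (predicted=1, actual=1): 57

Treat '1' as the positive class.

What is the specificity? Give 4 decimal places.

Specificity = TN/(TN+FP) = 25/(25+22) = 0.5319

0.5319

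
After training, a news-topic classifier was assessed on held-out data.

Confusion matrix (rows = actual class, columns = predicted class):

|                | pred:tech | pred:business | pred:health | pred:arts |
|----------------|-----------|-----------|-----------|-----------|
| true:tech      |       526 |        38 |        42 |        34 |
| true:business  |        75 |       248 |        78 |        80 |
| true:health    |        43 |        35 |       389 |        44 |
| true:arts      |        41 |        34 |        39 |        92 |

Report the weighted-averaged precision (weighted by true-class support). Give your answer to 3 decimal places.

Per-class precision (TP/(TP+FP)):
  tech: TP=526, FP=75+43+41=159 → 526/685 = 0.7679
  business: TP=248, FP=38+35+34=107 → 248/355 = 0.6986
  health: TP=389, FP=42+78+39=159 → 389/548 = 0.7099
  arts: TP=92, FP=34+80+44=158 → 92/250 = 0.3680
Weighted-precision = Σ (supportᵢ/N)·precisionᵢ with N=1838: (640/1838)·0.7679 + (481/1838)·0.6986 + (511/1838)·0.7099 + (206/1838)·0.3680 = 0.689

0.689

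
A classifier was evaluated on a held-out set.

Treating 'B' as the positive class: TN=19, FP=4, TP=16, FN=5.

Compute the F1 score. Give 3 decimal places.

Precision = TP/(TP+FP) = 16/20 = 0.8000
Recall = TP/(TP+FN) = 16/21 = 0.7619
F1 = 2·TP/(2·TP+FP+FN) = 32/41 = 0.780

0.780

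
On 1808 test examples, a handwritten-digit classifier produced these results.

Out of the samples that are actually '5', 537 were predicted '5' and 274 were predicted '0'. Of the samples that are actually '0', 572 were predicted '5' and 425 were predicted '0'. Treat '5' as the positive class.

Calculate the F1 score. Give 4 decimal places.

Precision = TP/(TP+FP) = 537/1109 = 0.4842
Recall = TP/(TP+FN) = 537/811 = 0.6621
F1 = 2·TP/(2·TP+FP+FN) = 1074/1920 = 0.5594

0.5594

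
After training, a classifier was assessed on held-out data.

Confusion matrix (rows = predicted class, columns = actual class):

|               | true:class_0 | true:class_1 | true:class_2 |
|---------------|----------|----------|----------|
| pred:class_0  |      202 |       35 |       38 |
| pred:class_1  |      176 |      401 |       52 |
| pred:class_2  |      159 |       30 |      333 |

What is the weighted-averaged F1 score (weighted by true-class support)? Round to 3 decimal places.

Per-class F1 score (2·TP/(2·TP+FP+FN)):
  class_0: TP=202, FP=35+38=73, FN=176+159=335 → 404/812 = 0.4975
  class_1: TP=401, FP=176+52=228, FN=35+30=65 → 802/1095 = 0.7324
  class_2: TP=333, FP=159+30=189, FN=38+52=90 → 666/945 = 0.7048
Weighted-F1 score = Σ (supportᵢ/N)·F1 scoreᵢ with N=1426: (537/1426)·0.4975 + (466/1426)·0.7324 + (423/1426)·0.7048 = 0.636

0.636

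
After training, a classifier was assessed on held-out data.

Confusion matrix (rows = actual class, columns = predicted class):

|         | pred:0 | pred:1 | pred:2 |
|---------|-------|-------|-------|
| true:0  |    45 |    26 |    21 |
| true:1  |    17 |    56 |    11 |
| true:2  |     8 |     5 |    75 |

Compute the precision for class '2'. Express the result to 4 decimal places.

One-vs-rest for '2': TP = diagonal; FP = other classes predicted '2'; FN = '2' predicted as other.
precision = TP/(TP+FP).
2: TP=75, FP=21+11=32 → 75/107 = 0.70093

0.7009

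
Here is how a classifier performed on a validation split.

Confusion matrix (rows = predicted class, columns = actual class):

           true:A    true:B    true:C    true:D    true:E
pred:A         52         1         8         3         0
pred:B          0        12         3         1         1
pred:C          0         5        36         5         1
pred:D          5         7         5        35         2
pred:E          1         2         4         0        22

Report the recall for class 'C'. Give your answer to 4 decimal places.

0.6429

recall = TP/(TP+FN).
C: TP=36, FN=8+3+5+4=20 → 36/56 = 0.64286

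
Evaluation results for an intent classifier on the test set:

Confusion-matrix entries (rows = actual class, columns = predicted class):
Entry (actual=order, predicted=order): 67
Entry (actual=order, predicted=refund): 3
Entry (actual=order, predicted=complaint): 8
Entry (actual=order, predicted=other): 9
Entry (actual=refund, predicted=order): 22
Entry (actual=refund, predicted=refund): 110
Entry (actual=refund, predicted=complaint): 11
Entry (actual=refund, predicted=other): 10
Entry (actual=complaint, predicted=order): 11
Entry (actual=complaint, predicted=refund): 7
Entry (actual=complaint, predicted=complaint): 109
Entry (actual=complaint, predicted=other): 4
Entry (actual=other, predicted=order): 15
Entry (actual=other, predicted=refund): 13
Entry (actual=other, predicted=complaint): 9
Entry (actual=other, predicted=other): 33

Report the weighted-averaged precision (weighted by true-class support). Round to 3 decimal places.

Per-class precision (TP/(TP+FP)):
  order: TP=67, FP=22+11+15=48 → 67/115 = 0.5826
  refund: TP=110, FP=3+7+13=23 → 110/133 = 0.8271
  complaint: TP=109, FP=8+11+9=28 → 109/137 = 0.7956
  other: TP=33, FP=9+10+4=23 → 33/56 = 0.5893
Weighted-precision = Σ (supportᵢ/N)·precisionᵢ with N=441: (87/441)·0.5826 + (153/441)·0.8271 + (131/441)·0.7956 + (70/441)·0.5893 = 0.732

0.732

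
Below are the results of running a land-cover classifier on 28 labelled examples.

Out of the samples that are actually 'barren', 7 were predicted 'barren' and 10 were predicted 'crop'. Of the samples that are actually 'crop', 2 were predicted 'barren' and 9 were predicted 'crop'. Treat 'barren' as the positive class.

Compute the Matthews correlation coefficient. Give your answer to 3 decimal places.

0.240

MCC = (TP·TN − FP·FN) / √((TP+FP)(TP+FN)(TN+FP)(TN+FN))
Numerator = 7·9 − 2·10 = 43
Denominator = √(9·17·11·19) = √31977 = 178.8211
MCC = 43 / 178.8211 = 0.240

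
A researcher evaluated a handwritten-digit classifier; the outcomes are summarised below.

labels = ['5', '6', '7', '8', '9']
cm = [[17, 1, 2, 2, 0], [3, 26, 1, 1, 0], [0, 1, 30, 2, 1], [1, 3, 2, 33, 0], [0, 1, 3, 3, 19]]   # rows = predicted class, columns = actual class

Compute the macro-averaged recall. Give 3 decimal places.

Per-class recall (TP/(TP+FN)):
  5: TP=17, FN=3+0+1+0=4 → 17/21 = 0.8095
  6: TP=26, FN=1+1+3+1=6 → 26/32 = 0.8125
  7: TP=30, FN=2+1+2+3=8 → 30/38 = 0.7895
  8: TP=33, FN=2+1+2+3=8 → 33/41 = 0.8049
  9: TP=19, FN=0+0+1+0=1 → 19/20 = 0.9500
Macro-recall = mean = (0.8095 + 0.8125 + 0.7895 + 0.8049 + 0.9500) / 5 = 0.833

0.833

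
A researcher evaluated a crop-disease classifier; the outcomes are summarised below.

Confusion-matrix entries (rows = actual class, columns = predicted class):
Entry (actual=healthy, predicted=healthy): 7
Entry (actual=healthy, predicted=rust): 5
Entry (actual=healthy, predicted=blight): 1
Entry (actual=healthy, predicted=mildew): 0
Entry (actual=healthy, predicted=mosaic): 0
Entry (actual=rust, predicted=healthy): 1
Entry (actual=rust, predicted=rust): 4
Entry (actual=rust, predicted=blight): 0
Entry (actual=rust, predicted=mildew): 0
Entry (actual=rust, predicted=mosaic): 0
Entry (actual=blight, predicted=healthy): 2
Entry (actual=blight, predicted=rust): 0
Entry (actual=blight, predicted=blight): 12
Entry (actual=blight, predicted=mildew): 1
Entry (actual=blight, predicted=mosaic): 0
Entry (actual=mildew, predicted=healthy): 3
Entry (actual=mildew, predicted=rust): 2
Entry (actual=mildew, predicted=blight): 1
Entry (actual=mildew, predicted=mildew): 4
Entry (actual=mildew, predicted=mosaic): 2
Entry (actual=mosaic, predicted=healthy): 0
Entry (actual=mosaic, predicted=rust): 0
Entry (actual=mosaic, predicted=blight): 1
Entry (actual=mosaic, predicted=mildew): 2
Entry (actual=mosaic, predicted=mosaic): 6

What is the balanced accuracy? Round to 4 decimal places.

Balanced accuracy = mean of per-class recall.
  healthy: recall = 7/13 = 0.53846
  rust: recall = 4/5 = 0.80000
  blight: recall = 12/15 = 0.80000
  mildew: recall = 4/12 = 0.33333
  mosaic: recall = 6/9 = 0.66667
Mean = (0.53846 + 0.80000 + 0.80000 + 0.33333 + 0.66667) / 5 = 0.6277

0.6277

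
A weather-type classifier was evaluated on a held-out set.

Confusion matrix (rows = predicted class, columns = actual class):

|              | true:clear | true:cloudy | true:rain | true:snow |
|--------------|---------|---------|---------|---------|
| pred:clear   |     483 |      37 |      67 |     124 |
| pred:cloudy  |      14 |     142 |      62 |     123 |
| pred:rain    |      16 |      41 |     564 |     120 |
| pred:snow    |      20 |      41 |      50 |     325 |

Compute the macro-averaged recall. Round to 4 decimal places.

0.6697

Per-class recall (TP/(TP+FN)):
  clear: TP=483, FN=14+16+20=50 → 483/533 = 0.90619
  cloudy: TP=142, FN=37+41+41=119 → 142/261 = 0.54406
  rain: TP=564, FN=67+62+50=179 → 564/743 = 0.75908
  snow: TP=325, FN=124+123+120=367 → 325/692 = 0.46965
Macro-recall = mean = (0.90619 + 0.54406 + 0.75908 + 0.46965) / 4 = 0.6697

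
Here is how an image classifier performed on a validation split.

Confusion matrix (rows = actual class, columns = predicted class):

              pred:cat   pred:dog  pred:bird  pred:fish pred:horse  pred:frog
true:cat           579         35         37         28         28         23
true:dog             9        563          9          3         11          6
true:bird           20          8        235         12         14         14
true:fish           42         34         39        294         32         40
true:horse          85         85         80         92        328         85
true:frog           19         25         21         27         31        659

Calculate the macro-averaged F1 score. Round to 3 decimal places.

Per-class F1 score (2·TP/(2·TP+FP+FN)):
  cat: TP=579, FP=9+20+42+85+19=175, FN=35+37+28+28+23=151 → 1158/1484 = 0.7803
  dog: TP=563, FP=35+8+34+85+25=187, FN=9+9+3+11+6=38 → 1126/1351 = 0.8335
  bird: TP=235, FP=37+9+39+80+21=186, FN=20+8+12+14+14=68 → 470/724 = 0.6492
  fish: TP=294, FP=28+3+12+92+27=162, FN=42+34+39+32+40=187 → 588/937 = 0.6275
  horse: TP=328, FP=28+11+14+32+31=116, FN=85+85+80+92+85=427 → 656/1199 = 0.5471
  frog: TP=659, FP=23+6+14+40+85=168, FN=19+25+21+27+31=123 → 1318/1609 = 0.8191
Macro-F1 score = mean = (0.7803 + 0.8335 + 0.6492 + 0.6275 + 0.5471 + 0.8191) / 6 = 0.709

0.709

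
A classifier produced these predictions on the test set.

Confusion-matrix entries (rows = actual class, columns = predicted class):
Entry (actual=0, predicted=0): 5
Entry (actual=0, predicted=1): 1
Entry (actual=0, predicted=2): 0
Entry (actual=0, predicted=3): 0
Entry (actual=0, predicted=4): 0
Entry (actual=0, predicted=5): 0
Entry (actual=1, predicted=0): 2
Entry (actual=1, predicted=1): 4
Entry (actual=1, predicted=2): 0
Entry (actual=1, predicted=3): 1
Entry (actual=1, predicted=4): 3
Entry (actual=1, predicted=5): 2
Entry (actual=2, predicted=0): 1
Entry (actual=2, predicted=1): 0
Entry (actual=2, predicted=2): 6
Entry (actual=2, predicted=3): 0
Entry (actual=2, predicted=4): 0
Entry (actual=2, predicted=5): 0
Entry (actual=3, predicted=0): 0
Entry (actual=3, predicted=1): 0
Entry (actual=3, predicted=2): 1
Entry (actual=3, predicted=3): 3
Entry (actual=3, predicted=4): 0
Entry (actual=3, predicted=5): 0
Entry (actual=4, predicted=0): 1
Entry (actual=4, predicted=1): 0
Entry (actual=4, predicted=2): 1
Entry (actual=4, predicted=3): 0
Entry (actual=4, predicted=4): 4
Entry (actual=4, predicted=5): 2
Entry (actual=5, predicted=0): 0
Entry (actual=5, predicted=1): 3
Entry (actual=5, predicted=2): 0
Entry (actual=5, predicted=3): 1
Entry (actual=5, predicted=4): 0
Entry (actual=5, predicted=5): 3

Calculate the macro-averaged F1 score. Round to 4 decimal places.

0.5825

Per-class F1 score (2·TP/(2·TP+FP+FN)):
  0: TP=5, FP=2+1+0+1+0=4, FN=1+0+0+0+0=1 → 10/15 = 0.66667
  1: TP=4, FP=1+0+0+0+3=4, FN=2+0+1+3+2=8 → 8/20 = 0.40000
  2: TP=6, FP=0+0+1+1+0=2, FN=1+0+0+0+0=1 → 12/15 = 0.80000
  3: TP=3, FP=0+1+0+0+1=2, FN=0+0+1+0+0=1 → 6/9 = 0.66667
  4: TP=4, FP=0+3+0+0+0=3, FN=1+0+1+0+2=4 → 8/15 = 0.53333
  5: TP=3, FP=0+2+0+0+2=4, FN=0+3+0+1+0=4 → 6/14 = 0.42857
Macro-F1 score = mean = (0.66667 + 0.40000 + 0.80000 + 0.66667 + 0.53333 + 0.42857) / 6 = 0.5825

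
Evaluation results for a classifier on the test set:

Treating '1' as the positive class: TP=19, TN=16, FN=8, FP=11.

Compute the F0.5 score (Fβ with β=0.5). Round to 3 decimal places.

Fβ = (1+β²)·TP / ((1+β²)·TP + β²·FN + FP), with β²=1/4
= 1.25·19 / (1.25·19 + 0.25·8 + 11) = 0.646

0.646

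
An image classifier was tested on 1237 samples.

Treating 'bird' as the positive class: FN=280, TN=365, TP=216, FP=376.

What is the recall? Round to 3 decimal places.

0.435

Recall = TP/(TP+FN) = 216/(216+280) = 216/496 = 0.435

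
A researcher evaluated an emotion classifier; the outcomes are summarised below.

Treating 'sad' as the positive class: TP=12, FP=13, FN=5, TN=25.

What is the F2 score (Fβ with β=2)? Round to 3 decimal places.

0.645

Fβ = (1+β²)·TP / ((1+β²)·TP + β²·FN + FP), with β²=4
= 5·12 / (5·12 + 4·5 + 13) = 0.645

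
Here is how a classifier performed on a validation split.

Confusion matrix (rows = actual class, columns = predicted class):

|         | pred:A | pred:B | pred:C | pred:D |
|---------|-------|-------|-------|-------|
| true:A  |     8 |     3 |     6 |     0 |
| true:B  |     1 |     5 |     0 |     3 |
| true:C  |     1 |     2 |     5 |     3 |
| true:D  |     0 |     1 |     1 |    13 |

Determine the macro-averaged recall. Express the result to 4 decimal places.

Per-class recall (TP/(TP+FN)):
  A: TP=8, FN=3+6+0=9 → 8/17 = 0.47059
  B: TP=5, FN=1+0+3=4 → 5/9 = 0.55556
  C: TP=5, FN=1+2+3=6 → 5/11 = 0.45455
  D: TP=13, FN=0+1+1=2 → 13/15 = 0.86667
Macro-recall = mean = (0.47059 + 0.55556 + 0.45455 + 0.86667) / 4 = 0.5868

0.5868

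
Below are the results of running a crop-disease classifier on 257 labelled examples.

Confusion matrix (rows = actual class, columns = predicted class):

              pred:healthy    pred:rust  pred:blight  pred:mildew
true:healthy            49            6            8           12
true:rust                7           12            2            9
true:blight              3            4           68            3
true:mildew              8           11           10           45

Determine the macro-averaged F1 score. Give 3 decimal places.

Per-class F1 score (2·TP/(2·TP+FP+FN)):
  healthy: TP=49, FP=7+3+8=18, FN=6+8+12=26 → 98/142 = 0.6901
  rust: TP=12, FP=6+4+11=21, FN=7+2+9=18 → 24/63 = 0.3810
  blight: TP=68, FP=8+2+10=20, FN=3+4+3=10 → 136/166 = 0.8193
  mildew: TP=45, FP=12+9+3=24, FN=8+11+10=29 → 90/143 = 0.6294
Macro-F1 score = mean = (0.6901 + 0.3810 + 0.8193 + 0.6294) / 4 = 0.630

0.630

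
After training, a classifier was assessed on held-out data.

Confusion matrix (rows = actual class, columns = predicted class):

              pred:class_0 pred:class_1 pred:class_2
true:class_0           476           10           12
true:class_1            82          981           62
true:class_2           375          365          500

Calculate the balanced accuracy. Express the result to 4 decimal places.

0.7437

Balanced accuracy = mean of per-class recall.
  class_0: recall = 476/498 = 0.95582
  class_1: recall = 981/1125 = 0.87200
  class_2: recall = 500/1240 = 0.40323
Mean = (0.95582 + 0.87200 + 0.40323) / 3 = 0.7437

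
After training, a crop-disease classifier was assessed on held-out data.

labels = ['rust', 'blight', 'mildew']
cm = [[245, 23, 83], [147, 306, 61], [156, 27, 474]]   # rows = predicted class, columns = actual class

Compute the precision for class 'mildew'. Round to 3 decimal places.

precision = TP/(TP+FP).
mildew: TP=474, FP=156+27=183 → 474/657 = 0.7215

0.721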